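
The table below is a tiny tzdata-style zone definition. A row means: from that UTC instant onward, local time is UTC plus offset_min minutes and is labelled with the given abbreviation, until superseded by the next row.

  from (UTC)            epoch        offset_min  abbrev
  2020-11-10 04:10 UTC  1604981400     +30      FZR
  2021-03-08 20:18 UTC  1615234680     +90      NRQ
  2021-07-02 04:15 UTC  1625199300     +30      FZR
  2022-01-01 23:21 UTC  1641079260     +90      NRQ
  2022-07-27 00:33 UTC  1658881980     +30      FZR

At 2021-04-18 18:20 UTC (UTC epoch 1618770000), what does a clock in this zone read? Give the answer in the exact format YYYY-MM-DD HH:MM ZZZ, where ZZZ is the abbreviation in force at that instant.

2021-04-18 19:50 NRQ

Query: 2021-04-18 18:20 UTC
Rule 2/5 (NRQ, +01:30): 2021-03-08 20:18 UTC ≤ query < 2021-07-02 04:15 UTC
18·60 + 20 + 90 = 1190 min
1190 = 0·1440 + 1190; 1190 = 19·60 + 50 → 19:50, same day
→ 2021-04-18 19:50 NRQ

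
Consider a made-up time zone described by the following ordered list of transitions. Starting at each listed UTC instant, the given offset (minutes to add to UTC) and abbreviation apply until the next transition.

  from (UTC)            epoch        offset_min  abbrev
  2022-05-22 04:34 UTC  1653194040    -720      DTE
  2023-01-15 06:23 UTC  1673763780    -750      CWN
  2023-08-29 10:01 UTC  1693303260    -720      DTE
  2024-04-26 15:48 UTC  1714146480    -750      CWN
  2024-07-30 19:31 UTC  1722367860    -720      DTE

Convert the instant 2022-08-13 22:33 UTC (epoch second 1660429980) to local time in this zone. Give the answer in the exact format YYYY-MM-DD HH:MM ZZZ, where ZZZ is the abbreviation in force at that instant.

2022-08-13 10:33 DTE

Query: 2022-08-13 22:33 UTC
Rule 1/5 (DTE, -12:00): 2022-05-22 04:34 UTC ≤ query < 2023-01-15 06:23 UTC
22·60 + 33 - 720 = 633 min
633 = 0·1440 + 633; 633 = 10·60 + 33 → 10:33, same day
→ 2022-08-13 10:33 DTE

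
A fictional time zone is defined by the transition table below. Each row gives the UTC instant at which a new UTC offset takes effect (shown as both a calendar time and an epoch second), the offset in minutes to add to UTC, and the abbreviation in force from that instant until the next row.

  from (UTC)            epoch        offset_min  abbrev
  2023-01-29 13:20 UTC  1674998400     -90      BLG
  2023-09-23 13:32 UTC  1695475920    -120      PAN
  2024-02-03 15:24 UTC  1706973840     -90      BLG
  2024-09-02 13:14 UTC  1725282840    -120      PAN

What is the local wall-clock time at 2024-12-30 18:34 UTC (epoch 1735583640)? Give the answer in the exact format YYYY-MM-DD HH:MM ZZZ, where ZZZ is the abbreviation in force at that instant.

2024-12-30 16:34 PAN

Query: 2024-12-30 18:34 UTC
Rule 4/4 (PAN, -02:00): 2024-09-02 13:14 UTC ≤ query < +∞
18·60 + 34 - 120 = 994 min
994 = 0·1440 + 994; 994 = 16·60 + 34 → 16:34, same day
→ 2024-12-30 16:34 PAN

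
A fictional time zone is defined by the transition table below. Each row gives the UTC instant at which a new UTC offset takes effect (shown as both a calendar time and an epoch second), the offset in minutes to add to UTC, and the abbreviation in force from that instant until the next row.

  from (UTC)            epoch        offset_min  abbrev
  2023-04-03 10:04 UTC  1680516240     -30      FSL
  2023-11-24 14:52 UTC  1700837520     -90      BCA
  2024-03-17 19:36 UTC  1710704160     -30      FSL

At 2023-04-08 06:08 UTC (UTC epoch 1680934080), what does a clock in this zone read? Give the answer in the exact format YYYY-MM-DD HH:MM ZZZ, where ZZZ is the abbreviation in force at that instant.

Query: 2023-04-08 06:08 UTC
Rule 1/3 (FSL, -00:30): 2023-04-03 10:04 UTC ≤ query < 2023-11-24 14:52 UTC
6·60 + 8 - 30 = 338 min
338 = 0·1440 + 338; 338 = 5·60 + 38 → 05:38, same day
→ 2023-04-08 05:38 FSL

2023-04-08 05:38 FSL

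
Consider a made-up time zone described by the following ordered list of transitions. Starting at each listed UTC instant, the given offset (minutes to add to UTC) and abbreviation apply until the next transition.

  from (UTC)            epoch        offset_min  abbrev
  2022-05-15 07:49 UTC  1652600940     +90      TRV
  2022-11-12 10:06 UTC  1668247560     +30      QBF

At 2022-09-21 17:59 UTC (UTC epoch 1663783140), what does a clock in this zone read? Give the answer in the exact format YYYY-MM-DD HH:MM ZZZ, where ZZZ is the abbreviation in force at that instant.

2022-09-21 19:29 TRV

Query: 2022-09-21 17:59 UTC
Rule 1/2 (TRV, +01:30): 2022-05-15 07:49 UTC ≤ query < 2022-11-12 10:06 UTC
17·60 + 59 + 90 = 1169 min
1169 = 0·1440 + 1169; 1169 = 19·60 + 29 → 19:29, same day
→ 2022-09-21 19:29 TRV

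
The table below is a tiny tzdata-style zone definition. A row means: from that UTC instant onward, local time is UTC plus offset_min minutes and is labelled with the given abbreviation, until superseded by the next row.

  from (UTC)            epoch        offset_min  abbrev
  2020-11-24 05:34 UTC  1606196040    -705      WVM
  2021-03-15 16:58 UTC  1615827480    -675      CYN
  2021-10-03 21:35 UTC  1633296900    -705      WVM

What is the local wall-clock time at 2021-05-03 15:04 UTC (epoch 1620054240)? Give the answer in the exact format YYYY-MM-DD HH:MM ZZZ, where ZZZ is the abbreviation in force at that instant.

2021-05-03 03:49 CYN

Query: 2021-05-03 15:04 UTC
Rule 2/3 (CYN, -11:15): 2021-03-15 16:58 UTC ≤ query < 2021-10-03 21:35 UTC
15·60 + 4 - 675 = 229 min
229 = 0·1440 + 229; 229 = 3·60 + 49 → 03:49, same day
→ 2021-05-03 03:49 CYN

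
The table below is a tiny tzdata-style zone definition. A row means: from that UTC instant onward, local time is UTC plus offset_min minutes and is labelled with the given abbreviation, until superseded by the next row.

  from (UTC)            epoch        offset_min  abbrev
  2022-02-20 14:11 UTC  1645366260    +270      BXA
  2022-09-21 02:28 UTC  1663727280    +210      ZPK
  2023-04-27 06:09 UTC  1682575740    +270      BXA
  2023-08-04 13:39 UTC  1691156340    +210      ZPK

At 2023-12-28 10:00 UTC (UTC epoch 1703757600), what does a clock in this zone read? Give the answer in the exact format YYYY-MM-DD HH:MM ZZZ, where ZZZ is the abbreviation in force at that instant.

Query: 2023-12-28 10:00 UTC
Rule 4/4 (ZPK, +03:30): 2023-08-04 13:39 UTC ≤ query < +∞
10·60 + 0 + 210 = 810 min
810 = 0·1440 + 810; 810 = 13·60 + 30 → 13:30, same day
→ 2023-12-28 13:30 ZPK

2023-12-28 13:30 ZPK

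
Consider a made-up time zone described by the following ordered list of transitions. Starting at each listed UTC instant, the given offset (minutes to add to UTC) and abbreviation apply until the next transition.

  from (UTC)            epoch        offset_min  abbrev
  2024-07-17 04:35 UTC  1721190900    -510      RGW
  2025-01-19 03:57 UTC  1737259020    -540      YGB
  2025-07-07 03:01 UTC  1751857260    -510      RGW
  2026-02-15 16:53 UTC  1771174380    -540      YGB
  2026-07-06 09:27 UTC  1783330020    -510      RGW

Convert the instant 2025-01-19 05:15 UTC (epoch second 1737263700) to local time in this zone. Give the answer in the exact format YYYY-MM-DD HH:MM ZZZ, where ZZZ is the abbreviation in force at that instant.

2025-01-18 20:15 YGB

Query: 2025-01-19 05:15 UTC
Rule 2/5 (YGB, -09:00): 2025-01-19 03:57 UTC ≤ query < 2025-07-07 03:01 UTC
5·60 + 15 - 540 = -225 min
-225 = -1·1440 + 1215; 1215 = 20·60 + 15 → 20:15, 2025-01-19 - 1 day = 2025-01-18
→ 2025-01-18 20:15 YGB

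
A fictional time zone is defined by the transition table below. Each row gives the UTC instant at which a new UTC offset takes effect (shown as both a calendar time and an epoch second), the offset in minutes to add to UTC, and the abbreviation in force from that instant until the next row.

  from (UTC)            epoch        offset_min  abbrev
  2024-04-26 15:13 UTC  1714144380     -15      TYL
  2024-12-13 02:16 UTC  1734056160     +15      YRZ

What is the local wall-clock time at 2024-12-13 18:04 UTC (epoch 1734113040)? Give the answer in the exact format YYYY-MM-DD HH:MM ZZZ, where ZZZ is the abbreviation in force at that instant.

2024-12-13 18:19 YRZ

Query: 2024-12-13 18:04 UTC
Rule 2/2 (YRZ, +00:15): 2024-12-13 02:16 UTC ≤ query < +∞
18·60 + 4 + 15 = 1099 min
1099 = 0·1440 + 1099; 1099 = 18·60 + 19 → 18:19, same day
→ 2024-12-13 18:19 YRZ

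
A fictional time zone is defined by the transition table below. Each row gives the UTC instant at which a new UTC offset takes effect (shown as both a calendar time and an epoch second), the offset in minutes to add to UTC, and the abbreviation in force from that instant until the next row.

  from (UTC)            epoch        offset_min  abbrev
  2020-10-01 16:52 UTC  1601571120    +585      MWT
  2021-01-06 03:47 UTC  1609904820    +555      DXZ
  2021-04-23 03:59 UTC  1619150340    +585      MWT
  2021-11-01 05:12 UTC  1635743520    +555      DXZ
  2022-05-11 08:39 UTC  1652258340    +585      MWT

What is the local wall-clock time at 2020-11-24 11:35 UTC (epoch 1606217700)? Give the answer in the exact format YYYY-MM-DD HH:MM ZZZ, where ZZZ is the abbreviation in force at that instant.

2020-11-24 21:20 MWT

Query: 2020-11-24 11:35 UTC
Rule 1/5 (MWT, +09:45): 2020-10-01 16:52 UTC ≤ query < 2021-01-06 03:47 UTC
11·60 + 35 + 585 = 1280 min
1280 = 0·1440 + 1280; 1280 = 21·60 + 20 → 21:20, same day
→ 2020-11-24 21:20 MWT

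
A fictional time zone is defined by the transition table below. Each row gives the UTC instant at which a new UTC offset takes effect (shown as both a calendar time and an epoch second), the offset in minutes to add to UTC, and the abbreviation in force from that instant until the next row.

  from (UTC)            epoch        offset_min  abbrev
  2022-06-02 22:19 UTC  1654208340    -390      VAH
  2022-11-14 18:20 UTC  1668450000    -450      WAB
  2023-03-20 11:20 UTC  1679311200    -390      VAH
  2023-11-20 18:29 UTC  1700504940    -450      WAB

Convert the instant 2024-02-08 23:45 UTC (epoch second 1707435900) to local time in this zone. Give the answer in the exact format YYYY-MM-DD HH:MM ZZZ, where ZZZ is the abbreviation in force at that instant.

2024-02-08 16:15 WAB

Query: 2024-02-08 23:45 UTC
Rule 4/4 (WAB, -07:30): 2023-11-20 18:29 UTC ≤ query < +∞
23·60 + 45 - 450 = 975 min
975 = 0·1440 + 975; 975 = 16·60 + 15 → 16:15, same day
→ 2024-02-08 16:15 WAB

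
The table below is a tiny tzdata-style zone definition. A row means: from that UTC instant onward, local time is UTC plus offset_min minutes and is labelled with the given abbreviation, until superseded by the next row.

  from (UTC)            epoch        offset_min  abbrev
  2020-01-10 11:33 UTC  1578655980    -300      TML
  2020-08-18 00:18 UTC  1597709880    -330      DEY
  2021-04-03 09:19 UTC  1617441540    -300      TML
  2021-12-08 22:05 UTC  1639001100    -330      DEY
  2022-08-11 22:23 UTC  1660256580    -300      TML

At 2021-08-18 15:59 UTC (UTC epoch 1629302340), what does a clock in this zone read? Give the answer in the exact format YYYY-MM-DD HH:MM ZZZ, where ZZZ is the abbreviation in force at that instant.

Query: 2021-08-18 15:59 UTC
Rule 3/5 (TML, -05:00): 2021-04-03 09:19 UTC ≤ query < 2021-12-08 22:05 UTC
15·60 + 59 - 300 = 659 min
659 = 0·1440 + 659; 659 = 10·60 + 59 → 10:59, same day
→ 2021-08-18 10:59 TML

2021-08-18 10:59 TML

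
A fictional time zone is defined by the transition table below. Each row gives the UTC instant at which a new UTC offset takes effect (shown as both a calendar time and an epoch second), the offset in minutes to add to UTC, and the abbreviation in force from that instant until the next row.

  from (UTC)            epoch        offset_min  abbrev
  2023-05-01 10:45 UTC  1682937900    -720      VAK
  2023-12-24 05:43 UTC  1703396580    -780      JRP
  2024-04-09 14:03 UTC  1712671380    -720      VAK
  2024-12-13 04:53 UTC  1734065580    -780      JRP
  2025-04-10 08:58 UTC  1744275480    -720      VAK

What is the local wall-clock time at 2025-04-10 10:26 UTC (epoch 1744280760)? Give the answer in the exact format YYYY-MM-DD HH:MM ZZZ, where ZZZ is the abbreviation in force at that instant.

2025-04-09 22:26 VAK

Query: 2025-04-10 10:26 UTC
Rule 5/5 (VAK, -12:00): 2025-04-10 08:58 UTC ≤ query < +∞
10·60 + 26 - 720 = -94 min
-94 = -1·1440 + 1346; 1346 = 22·60 + 26 → 22:26, 2025-04-10 - 1 day = 2025-04-09
→ 2025-04-09 22:26 VAK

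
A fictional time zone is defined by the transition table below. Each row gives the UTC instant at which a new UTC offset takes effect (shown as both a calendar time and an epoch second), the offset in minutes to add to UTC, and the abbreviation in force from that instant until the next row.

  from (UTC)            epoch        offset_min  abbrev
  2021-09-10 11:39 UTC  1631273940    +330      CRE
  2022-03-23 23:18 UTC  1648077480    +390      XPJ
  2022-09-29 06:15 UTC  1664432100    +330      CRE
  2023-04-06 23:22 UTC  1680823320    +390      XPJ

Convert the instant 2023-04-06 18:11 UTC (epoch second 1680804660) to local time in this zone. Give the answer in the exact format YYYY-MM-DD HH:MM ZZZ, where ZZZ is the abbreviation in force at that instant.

2023-04-06 23:41 CRE

Query: 2023-04-06 18:11 UTC
Rule 3/4 (CRE, +05:30): 2022-09-29 06:15 UTC ≤ query < 2023-04-06 23:22 UTC
18·60 + 11 + 330 = 1421 min
1421 = 0·1440 + 1421; 1421 = 23·60 + 41 → 23:41, same day
→ 2023-04-06 23:41 CRE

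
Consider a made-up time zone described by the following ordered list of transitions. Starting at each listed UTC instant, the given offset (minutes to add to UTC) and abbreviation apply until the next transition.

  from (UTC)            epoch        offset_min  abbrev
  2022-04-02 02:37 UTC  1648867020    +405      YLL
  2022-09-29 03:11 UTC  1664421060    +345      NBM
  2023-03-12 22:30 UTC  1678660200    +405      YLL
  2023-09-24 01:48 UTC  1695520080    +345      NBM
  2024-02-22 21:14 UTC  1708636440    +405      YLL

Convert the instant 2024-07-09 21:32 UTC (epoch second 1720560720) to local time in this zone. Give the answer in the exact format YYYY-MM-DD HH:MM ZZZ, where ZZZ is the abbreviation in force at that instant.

2024-07-10 04:17 YLL

Query: 2024-07-09 21:32 UTC
Rule 5/5 (YLL, +06:45): 2024-02-22 21:14 UTC ≤ query < +∞
21·60 + 32 + 405 = 1697 min
1697 = 1·1440 + 257; 257 = 4·60 + 17 → 04:17, 2024-07-09 + 1 day = 2024-07-10
→ 2024-07-10 04:17 YLL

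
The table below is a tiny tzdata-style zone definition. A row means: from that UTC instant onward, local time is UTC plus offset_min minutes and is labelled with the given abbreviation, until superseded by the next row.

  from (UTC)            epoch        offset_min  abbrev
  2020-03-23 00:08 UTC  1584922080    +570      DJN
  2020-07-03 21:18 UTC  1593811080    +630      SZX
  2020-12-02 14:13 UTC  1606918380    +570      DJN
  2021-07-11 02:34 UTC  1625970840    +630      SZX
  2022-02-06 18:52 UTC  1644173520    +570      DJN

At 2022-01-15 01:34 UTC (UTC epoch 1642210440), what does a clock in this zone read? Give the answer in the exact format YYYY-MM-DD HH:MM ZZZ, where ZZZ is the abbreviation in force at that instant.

Query: 2022-01-15 01:34 UTC
Rule 4/5 (SZX, +10:30): 2021-07-11 02:34 UTC ≤ query < 2022-02-06 18:52 UTC
1·60 + 34 + 630 = 724 min
724 = 0·1440 + 724; 724 = 12·60 + 4 → 12:04, same day
→ 2022-01-15 12:04 SZX

2022-01-15 12:04 SZX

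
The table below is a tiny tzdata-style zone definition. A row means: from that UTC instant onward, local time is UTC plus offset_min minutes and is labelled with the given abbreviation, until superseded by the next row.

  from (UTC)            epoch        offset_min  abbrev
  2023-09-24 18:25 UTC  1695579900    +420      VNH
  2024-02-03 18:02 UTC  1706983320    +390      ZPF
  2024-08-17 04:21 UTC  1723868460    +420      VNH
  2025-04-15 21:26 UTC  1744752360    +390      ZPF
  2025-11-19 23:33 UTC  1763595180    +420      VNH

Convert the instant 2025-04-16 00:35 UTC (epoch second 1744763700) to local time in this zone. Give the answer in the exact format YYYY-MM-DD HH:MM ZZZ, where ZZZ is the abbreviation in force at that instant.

Query: 2025-04-16 00:35 UTC
Rule 4/5 (ZPF, +06:30): 2025-04-15 21:26 UTC ≤ query < 2025-11-19 23:33 UTC
0·60 + 35 + 390 = 425 min
425 = 0·1440 + 425; 425 = 7·60 + 5 → 07:05, same day
→ 2025-04-16 07:05 ZPF

2025-04-16 07:05 ZPF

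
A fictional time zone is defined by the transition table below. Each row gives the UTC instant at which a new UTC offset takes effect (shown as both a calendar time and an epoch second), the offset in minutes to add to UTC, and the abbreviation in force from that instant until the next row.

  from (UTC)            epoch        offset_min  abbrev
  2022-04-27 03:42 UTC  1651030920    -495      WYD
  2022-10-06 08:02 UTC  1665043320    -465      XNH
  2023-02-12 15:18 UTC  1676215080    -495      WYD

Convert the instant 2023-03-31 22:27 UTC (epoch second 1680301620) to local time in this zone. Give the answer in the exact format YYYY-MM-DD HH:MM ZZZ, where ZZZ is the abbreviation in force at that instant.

2023-03-31 14:12 WYD

Query: 2023-03-31 22:27 UTC
Rule 3/3 (WYD, -08:15): 2023-02-12 15:18 UTC ≤ query < +∞
22·60 + 27 - 495 = 852 min
852 = 0·1440 + 852; 852 = 14·60 + 12 → 14:12, same day
→ 2023-03-31 14:12 WYD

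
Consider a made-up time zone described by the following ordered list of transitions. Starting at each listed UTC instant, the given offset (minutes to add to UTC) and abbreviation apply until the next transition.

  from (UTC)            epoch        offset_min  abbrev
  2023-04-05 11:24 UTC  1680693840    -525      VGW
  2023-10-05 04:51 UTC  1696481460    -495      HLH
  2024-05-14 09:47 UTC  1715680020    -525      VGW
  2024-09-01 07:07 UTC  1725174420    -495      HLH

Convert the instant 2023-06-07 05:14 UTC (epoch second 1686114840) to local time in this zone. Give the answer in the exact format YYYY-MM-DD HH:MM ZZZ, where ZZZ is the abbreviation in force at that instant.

2023-06-06 20:29 VGW

Query: 2023-06-07 05:14 UTC
Rule 1/4 (VGW, -08:45): 2023-04-05 11:24 UTC ≤ query < 2023-10-05 04:51 UTC
5·60 + 14 - 525 = -211 min
-211 = -1·1440 + 1229; 1229 = 20·60 + 29 → 20:29, 2023-06-07 - 1 day = 2023-06-06
→ 2023-06-06 20:29 VGW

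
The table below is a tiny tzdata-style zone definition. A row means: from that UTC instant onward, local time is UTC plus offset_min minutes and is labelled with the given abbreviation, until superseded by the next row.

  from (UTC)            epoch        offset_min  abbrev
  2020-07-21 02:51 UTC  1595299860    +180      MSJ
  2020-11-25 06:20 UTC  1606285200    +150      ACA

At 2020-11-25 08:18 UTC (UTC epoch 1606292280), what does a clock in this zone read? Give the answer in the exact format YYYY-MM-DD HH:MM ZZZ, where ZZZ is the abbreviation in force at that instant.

Query: 2020-11-25 08:18 UTC
Rule 2/2 (ACA, +02:30): 2020-11-25 06:20 UTC ≤ query < +∞
8·60 + 18 + 150 = 648 min
648 = 0·1440 + 648; 648 = 10·60 + 48 → 10:48, same day
→ 2020-11-25 10:48 ACA

2020-11-25 10:48 ACA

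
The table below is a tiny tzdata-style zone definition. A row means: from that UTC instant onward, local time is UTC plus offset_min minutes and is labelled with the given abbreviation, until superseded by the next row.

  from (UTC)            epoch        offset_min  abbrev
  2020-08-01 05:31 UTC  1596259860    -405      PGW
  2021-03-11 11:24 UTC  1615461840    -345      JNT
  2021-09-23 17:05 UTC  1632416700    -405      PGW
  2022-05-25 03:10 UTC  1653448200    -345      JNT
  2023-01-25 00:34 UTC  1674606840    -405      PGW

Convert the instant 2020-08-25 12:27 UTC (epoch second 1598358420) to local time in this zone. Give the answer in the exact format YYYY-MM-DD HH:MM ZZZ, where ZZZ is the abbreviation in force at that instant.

2020-08-25 05:42 PGW

Query: 2020-08-25 12:27 UTC
Rule 1/5 (PGW, -06:45): 2020-08-01 05:31 UTC ≤ query < 2021-03-11 11:24 UTC
12·60 + 27 - 405 = 342 min
342 = 0·1440 + 342; 342 = 5·60 + 42 → 05:42, same day
→ 2020-08-25 05:42 PGW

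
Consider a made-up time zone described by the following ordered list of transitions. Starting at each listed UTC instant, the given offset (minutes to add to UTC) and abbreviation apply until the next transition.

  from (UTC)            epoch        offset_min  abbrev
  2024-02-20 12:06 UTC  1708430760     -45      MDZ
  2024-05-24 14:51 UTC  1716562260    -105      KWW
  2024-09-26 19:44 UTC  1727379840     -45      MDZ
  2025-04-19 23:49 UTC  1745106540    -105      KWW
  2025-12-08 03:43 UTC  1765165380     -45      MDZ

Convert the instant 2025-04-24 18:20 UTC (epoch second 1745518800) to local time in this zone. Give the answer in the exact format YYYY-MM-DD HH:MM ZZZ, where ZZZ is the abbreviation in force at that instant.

Query: 2025-04-24 18:20 UTC
Rule 4/5 (KWW, -01:45): 2025-04-19 23:49 UTC ≤ query < 2025-12-08 03:43 UTC
18·60 + 20 - 105 = 995 min
995 = 0·1440 + 995; 995 = 16·60 + 35 → 16:35, same day
→ 2025-04-24 16:35 KWW

2025-04-24 16:35 KWW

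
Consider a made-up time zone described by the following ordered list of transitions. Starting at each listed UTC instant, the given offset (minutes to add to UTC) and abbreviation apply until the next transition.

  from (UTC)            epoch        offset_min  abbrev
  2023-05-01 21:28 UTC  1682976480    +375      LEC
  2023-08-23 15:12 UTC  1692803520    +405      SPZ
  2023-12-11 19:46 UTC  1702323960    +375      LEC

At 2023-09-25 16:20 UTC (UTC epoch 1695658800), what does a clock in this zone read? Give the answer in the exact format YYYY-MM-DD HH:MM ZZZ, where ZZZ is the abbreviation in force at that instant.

Query: 2023-09-25 16:20 UTC
Rule 2/3 (SPZ, +06:45): 2023-08-23 15:12 UTC ≤ query < 2023-12-11 19:46 UTC
16·60 + 20 + 405 = 1385 min
1385 = 0·1440 + 1385; 1385 = 23·60 + 5 → 23:05, same day
→ 2023-09-25 23:05 SPZ

2023-09-25 23:05 SPZ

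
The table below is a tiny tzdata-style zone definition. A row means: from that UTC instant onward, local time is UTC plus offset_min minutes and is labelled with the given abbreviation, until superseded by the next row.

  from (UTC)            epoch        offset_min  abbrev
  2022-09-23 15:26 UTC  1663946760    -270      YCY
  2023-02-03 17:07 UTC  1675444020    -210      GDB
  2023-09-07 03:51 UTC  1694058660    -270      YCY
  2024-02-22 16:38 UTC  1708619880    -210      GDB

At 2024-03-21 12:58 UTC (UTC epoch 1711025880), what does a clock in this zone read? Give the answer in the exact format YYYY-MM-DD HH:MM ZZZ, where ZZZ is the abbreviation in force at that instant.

Query: 2024-03-21 12:58 UTC
Rule 4/4 (GDB, -03:30): 2024-02-22 16:38 UTC ≤ query < +∞
12·60 + 58 - 210 = 568 min
568 = 0·1440 + 568; 568 = 9·60 + 28 → 09:28, same day
→ 2024-03-21 09:28 GDB

2024-03-21 09:28 GDB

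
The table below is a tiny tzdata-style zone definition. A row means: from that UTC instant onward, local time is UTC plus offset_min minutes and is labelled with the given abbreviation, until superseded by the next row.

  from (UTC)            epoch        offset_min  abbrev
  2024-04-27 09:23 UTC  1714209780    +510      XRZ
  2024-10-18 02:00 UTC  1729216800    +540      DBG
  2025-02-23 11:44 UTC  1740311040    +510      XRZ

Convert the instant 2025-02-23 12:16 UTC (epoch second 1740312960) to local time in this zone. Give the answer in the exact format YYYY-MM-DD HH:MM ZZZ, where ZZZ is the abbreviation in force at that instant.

2025-02-23 20:46 XRZ

Query: 2025-02-23 12:16 UTC
Rule 3/3 (XRZ, +08:30): 2025-02-23 11:44 UTC ≤ query < +∞
12·60 + 16 + 510 = 1246 min
1246 = 0·1440 + 1246; 1246 = 20·60 + 46 → 20:46, same day
→ 2025-02-23 20:46 XRZ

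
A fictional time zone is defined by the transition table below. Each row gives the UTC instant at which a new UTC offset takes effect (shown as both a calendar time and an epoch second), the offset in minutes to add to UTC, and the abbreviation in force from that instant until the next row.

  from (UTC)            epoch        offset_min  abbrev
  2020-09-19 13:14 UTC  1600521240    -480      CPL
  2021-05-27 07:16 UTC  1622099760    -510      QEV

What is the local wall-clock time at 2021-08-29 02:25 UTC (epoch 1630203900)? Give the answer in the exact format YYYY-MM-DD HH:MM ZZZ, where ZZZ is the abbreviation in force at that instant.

Query: 2021-08-29 02:25 UTC
Rule 2/2 (QEV, -08:30): 2021-05-27 07:16 UTC ≤ query < +∞
2·60 + 25 - 510 = -365 min
-365 = -1·1440 + 1075; 1075 = 17·60 + 55 → 17:55, 2021-08-29 - 1 day = 2021-08-28
→ 2021-08-28 17:55 QEV

2021-08-28 17:55 QEV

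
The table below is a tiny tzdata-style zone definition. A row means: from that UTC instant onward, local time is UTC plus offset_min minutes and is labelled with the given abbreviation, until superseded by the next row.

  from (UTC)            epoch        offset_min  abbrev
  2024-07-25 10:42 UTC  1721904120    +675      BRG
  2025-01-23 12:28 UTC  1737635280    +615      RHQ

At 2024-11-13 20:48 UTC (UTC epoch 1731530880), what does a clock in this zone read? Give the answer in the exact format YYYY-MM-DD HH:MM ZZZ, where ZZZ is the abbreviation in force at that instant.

2024-11-14 08:03 BRG

Query: 2024-11-13 20:48 UTC
Rule 1/2 (BRG, +11:15): 2024-07-25 10:42 UTC ≤ query < 2025-01-23 12:28 UTC
20·60 + 48 + 675 = 1923 min
1923 = 1·1440 + 483; 483 = 8·60 + 3 → 08:03, 2024-11-13 + 1 day = 2024-11-14
→ 2024-11-14 08:03 BRG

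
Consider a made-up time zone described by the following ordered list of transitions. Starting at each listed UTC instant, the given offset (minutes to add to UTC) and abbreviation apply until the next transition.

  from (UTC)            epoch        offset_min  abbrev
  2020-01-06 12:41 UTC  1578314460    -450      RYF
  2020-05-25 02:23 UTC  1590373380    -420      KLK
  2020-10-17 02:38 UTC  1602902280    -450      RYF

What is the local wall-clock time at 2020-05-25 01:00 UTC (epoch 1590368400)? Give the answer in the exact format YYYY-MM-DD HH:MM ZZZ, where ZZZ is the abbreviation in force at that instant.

Query: 2020-05-25 01:00 UTC
Rule 1/3 (RYF, -07:30): 2020-01-06 12:41 UTC ≤ query < 2020-05-25 02:23 UTC
1·60 + 0 - 450 = -390 min
-390 = -1·1440 + 1050; 1050 = 17·60 + 30 → 17:30, 2020-05-25 - 1 day = 2020-05-24
→ 2020-05-24 17:30 RYF

2020-05-24 17:30 RYF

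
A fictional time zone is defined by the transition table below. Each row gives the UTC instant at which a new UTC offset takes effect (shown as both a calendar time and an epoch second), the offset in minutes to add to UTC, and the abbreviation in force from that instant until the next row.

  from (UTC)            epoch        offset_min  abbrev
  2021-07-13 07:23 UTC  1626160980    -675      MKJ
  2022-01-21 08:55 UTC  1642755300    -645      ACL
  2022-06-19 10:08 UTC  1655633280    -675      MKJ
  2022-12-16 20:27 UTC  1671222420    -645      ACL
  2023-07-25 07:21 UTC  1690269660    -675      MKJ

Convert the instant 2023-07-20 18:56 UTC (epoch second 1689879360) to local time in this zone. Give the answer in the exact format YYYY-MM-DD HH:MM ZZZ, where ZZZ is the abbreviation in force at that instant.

2023-07-20 08:11 ACL

Query: 2023-07-20 18:56 UTC
Rule 4/5 (ACL, -10:45): 2022-12-16 20:27 UTC ≤ query < 2023-07-25 07:21 UTC
18·60 + 56 - 645 = 491 min
491 = 0·1440 + 491; 491 = 8·60 + 11 → 08:11, same day
→ 2023-07-20 08:11 ACL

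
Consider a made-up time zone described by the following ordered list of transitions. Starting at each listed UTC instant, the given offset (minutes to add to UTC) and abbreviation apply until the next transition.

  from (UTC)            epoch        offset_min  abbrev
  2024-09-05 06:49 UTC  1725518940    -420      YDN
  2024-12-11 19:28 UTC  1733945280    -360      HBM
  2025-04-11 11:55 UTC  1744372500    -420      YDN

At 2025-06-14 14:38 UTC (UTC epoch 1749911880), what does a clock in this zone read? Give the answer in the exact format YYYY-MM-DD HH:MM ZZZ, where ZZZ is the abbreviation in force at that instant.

2025-06-14 07:38 YDN

Query: 2025-06-14 14:38 UTC
Rule 3/3 (YDN, -07:00): 2025-04-11 11:55 UTC ≤ query < +∞
14·60 + 38 - 420 = 458 min
458 = 0·1440 + 458; 458 = 7·60 + 38 → 07:38, same day
→ 2025-06-14 07:38 YDN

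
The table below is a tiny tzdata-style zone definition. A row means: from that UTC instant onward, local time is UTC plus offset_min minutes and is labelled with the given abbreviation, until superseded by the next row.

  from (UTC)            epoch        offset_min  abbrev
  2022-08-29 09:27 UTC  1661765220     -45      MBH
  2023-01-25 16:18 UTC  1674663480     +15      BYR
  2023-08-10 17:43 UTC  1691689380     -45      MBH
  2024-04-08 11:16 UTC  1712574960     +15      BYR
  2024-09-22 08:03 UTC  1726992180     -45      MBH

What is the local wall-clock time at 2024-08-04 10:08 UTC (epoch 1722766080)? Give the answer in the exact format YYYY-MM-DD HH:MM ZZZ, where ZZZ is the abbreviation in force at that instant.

Query: 2024-08-04 10:08 UTC
Rule 4/5 (BYR, +00:15): 2024-04-08 11:16 UTC ≤ query < 2024-09-22 08:03 UTC
10·60 + 8 + 15 = 623 min
623 = 0·1440 + 623; 623 = 10·60 + 23 → 10:23, same day
→ 2024-08-04 10:23 BYR

2024-08-04 10:23 BYR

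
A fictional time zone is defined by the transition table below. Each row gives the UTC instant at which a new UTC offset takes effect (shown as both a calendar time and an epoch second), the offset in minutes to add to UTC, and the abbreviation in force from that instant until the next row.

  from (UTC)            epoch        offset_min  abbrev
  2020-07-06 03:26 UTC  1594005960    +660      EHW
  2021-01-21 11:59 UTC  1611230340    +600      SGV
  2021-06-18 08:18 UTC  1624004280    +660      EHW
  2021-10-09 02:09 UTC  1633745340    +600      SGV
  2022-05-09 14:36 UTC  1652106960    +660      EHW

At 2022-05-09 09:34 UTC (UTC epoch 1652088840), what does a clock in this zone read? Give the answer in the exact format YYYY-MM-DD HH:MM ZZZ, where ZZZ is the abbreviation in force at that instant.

2022-05-09 19:34 SGV

Query: 2022-05-09 09:34 UTC
Rule 4/5 (SGV, +10:00): 2021-10-09 02:09 UTC ≤ query < 2022-05-09 14:36 UTC
9·60 + 34 + 600 = 1174 min
1174 = 0·1440 + 1174; 1174 = 19·60 + 34 → 19:34, same day
→ 2022-05-09 19:34 SGV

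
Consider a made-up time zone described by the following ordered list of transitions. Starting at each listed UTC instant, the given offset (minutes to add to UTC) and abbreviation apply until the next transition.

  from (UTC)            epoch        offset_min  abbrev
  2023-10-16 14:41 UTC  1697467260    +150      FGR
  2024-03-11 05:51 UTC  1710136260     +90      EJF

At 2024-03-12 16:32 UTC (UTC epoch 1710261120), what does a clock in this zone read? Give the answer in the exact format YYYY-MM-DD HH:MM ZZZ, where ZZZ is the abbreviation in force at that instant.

Query: 2024-03-12 16:32 UTC
Rule 2/2 (EJF, +01:30): 2024-03-11 05:51 UTC ≤ query < +∞
16·60 + 32 + 90 = 1082 min
1082 = 0·1440 + 1082; 1082 = 18·60 + 2 → 18:02, same day
→ 2024-03-12 18:02 EJF

2024-03-12 18:02 EJF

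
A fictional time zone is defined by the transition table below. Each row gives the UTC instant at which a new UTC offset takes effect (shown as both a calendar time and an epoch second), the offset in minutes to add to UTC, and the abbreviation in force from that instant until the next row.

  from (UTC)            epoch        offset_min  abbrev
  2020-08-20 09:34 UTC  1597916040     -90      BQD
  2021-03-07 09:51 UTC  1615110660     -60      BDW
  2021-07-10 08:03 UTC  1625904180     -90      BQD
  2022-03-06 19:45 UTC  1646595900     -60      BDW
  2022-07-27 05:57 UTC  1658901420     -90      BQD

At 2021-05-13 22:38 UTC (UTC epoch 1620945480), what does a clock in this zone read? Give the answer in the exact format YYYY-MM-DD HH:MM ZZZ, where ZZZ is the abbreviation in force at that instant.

2021-05-13 21:38 BDW

Query: 2021-05-13 22:38 UTC
Rule 2/5 (BDW, -01:00): 2021-03-07 09:51 UTC ≤ query < 2021-07-10 08:03 UTC
22·60 + 38 - 60 = 1298 min
1298 = 0·1440 + 1298; 1298 = 21·60 + 38 → 21:38, same day
→ 2021-05-13 21:38 BDW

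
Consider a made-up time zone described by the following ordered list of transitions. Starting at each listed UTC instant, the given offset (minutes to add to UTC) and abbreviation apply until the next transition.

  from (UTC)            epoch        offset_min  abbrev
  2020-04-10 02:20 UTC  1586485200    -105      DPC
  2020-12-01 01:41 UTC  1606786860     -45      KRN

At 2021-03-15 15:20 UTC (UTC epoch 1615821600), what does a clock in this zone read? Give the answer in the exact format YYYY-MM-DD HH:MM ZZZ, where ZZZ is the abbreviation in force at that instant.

2021-03-15 14:35 KRN

Query: 2021-03-15 15:20 UTC
Rule 2/2 (KRN, -00:45): 2020-12-01 01:41 UTC ≤ query < +∞
15·60 + 20 - 45 = 875 min
875 = 0·1440 + 875; 875 = 14·60 + 35 → 14:35, same day
→ 2021-03-15 14:35 KRN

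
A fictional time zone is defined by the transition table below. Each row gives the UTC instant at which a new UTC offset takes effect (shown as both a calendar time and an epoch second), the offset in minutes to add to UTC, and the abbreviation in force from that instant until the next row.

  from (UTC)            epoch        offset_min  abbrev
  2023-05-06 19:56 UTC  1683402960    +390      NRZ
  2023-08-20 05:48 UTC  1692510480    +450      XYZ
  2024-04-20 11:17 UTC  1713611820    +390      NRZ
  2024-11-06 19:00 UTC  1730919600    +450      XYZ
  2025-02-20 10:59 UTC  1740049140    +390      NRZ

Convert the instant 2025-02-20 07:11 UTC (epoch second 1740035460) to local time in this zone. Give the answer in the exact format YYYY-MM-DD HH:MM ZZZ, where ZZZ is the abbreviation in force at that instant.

Query: 2025-02-20 07:11 UTC
Rule 4/5 (XYZ, +07:30): 2024-11-06 19:00 UTC ≤ query < 2025-02-20 10:59 UTC
7·60 + 11 + 450 = 881 min
881 = 0·1440 + 881; 881 = 14·60 + 41 → 14:41, same day
→ 2025-02-20 14:41 XYZ

2025-02-20 14:41 XYZ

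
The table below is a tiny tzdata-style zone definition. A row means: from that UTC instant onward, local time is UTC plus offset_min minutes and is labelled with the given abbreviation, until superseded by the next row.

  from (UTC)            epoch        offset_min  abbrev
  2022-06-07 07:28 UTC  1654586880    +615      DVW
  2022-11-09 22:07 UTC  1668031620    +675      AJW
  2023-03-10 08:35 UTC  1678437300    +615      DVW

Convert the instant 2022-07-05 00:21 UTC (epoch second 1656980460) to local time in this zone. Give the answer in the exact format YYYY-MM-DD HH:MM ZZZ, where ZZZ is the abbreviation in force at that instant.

Query: 2022-07-05 00:21 UTC
Rule 1/3 (DVW, +10:15): 2022-06-07 07:28 UTC ≤ query < 2022-11-09 22:07 UTC
0·60 + 21 + 615 = 636 min
636 = 0·1440 + 636; 636 = 10·60 + 36 → 10:36, same day
→ 2022-07-05 10:36 DVW

2022-07-05 10:36 DVW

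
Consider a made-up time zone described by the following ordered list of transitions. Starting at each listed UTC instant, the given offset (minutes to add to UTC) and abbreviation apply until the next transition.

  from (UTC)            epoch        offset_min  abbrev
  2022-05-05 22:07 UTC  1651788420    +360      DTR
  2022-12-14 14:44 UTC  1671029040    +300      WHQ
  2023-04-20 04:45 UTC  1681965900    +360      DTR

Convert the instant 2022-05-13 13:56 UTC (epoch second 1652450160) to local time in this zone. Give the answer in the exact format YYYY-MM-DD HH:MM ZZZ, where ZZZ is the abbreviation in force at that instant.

2022-05-13 19:56 DTR

Query: 2022-05-13 13:56 UTC
Rule 1/3 (DTR, +06:00): 2022-05-05 22:07 UTC ≤ query < 2022-12-14 14:44 UTC
13·60 + 56 + 360 = 1196 min
1196 = 0·1440 + 1196; 1196 = 19·60 + 56 → 19:56, same day
→ 2022-05-13 19:56 DTR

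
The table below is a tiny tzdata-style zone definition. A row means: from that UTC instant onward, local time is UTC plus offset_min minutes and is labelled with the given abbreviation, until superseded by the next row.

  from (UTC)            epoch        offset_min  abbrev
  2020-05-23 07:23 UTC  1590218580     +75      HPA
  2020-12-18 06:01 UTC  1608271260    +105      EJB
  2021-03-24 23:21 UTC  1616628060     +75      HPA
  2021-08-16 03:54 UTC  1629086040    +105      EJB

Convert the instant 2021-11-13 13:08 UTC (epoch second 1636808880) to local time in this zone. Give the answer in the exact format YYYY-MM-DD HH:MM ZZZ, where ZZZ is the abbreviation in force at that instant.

Query: 2021-11-13 13:08 UTC
Rule 4/4 (EJB, +01:45): 2021-08-16 03:54 UTC ≤ query < +∞
13·60 + 8 + 105 = 893 min
893 = 0·1440 + 893; 893 = 14·60 + 53 → 14:53, same day
→ 2021-11-13 14:53 EJB

2021-11-13 14:53 EJB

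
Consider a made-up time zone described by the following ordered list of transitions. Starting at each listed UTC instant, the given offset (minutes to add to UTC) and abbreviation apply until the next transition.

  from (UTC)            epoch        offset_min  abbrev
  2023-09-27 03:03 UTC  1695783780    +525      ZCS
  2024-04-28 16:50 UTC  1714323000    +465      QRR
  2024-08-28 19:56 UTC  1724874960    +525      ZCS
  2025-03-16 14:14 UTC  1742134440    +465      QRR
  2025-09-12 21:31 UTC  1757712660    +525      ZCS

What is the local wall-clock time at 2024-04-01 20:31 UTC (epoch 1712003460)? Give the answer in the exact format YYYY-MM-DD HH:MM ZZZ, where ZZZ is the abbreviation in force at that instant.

Query: 2024-04-01 20:31 UTC
Rule 1/5 (ZCS, +08:45): 2023-09-27 03:03 UTC ≤ query < 2024-04-28 16:50 UTC
20·60 + 31 + 525 = 1756 min
1756 = 1·1440 + 316; 316 = 5·60 + 16 → 05:16, 2024-04-01 + 1 day = 2024-04-02
→ 2024-04-02 05:16 ZCS

2024-04-02 05:16 ZCS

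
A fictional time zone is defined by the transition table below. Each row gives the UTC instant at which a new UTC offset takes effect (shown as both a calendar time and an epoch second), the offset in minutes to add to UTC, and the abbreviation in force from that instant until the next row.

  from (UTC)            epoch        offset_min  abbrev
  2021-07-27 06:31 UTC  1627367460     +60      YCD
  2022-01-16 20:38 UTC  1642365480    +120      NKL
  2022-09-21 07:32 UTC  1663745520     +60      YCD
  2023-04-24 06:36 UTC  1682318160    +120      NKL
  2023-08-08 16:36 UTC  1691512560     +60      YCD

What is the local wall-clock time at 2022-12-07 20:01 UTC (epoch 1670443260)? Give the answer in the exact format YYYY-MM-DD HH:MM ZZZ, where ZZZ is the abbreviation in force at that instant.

Query: 2022-12-07 20:01 UTC
Rule 3/5 (YCD, +01:00): 2022-09-21 07:32 UTC ≤ query < 2023-04-24 06:36 UTC
20·60 + 1 + 60 = 1261 min
1261 = 0·1440 + 1261; 1261 = 21·60 + 1 → 21:01, same day
→ 2022-12-07 21:01 YCD

2022-12-07 21:01 YCD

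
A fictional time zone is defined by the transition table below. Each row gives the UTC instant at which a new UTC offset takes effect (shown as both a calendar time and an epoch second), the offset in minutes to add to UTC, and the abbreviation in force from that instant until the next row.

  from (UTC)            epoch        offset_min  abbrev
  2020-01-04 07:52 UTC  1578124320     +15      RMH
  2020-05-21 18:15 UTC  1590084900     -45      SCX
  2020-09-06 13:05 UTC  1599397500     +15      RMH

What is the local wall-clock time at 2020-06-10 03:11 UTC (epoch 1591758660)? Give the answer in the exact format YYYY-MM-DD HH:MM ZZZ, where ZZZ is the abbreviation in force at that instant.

2020-06-10 02:26 SCX

Query: 2020-06-10 03:11 UTC
Rule 2/3 (SCX, -00:45): 2020-05-21 18:15 UTC ≤ query < 2020-09-06 13:05 UTC
3·60 + 11 - 45 = 146 min
146 = 0·1440 + 146; 146 = 2·60 + 26 → 02:26, same day
→ 2020-06-10 02:26 SCX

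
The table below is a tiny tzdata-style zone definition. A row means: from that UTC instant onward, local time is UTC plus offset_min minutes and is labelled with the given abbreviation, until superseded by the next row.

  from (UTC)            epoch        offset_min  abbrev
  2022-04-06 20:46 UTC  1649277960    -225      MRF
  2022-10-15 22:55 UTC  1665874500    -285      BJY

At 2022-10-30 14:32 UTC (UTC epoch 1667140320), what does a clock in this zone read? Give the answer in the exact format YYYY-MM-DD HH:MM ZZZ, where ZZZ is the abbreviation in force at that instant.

2022-10-30 09:47 BJY

Query: 2022-10-30 14:32 UTC
Rule 2/2 (BJY, -04:45): 2022-10-15 22:55 UTC ≤ query < +∞
14·60 + 32 - 285 = 587 min
587 = 0·1440 + 587; 587 = 9·60 + 47 → 09:47, same day
→ 2022-10-30 09:47 BJY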